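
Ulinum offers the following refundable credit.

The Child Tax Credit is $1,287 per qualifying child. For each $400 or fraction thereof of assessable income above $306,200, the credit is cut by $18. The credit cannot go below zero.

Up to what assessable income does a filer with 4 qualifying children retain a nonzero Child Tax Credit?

$420,200

Full credit = 4 × $1,287 = $5,148.
After 285 increments the reduction is 285 × $18 = $5,130, leaving $18; one more increment wipes it out. Increment 285 ends at excess 285 × $400 = $114,000, so the highest qualifying income is $306,200 + $114,000 = $420,200.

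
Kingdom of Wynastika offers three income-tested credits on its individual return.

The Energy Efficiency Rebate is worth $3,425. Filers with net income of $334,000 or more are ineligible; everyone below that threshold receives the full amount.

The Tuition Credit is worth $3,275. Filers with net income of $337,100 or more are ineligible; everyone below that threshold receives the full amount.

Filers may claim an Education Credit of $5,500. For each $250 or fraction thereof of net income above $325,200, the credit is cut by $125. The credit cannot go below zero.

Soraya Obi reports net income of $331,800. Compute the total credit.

$8,825

Energy Efficiency Rebate: $331,800 is below the $334,000 cutoff, so the full $3,425 applies.
Tuition Credit: $331,800 is below the $337,100 cutoff, so the full $3,275 applies.
Education Credit: income exceeds $325,200 by $6,600, which is 27 full-or-partial $250 increments; reduction = 27 × $125 = $3,375, leaving $2,125.
Total: $3,425 + $3,275 + $2,125 = $8,825.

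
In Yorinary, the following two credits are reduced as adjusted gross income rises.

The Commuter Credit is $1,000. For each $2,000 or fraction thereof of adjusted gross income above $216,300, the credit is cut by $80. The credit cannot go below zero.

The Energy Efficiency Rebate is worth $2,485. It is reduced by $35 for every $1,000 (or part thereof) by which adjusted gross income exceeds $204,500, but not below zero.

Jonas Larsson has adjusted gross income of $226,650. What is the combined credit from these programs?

$2,200

Commuter Credit: income exceeds $216,300 by $10,350, which is 6 full-or-partial $2,000 increments; reduction = 6 × $80 = $480, leaving $520.
Energy Efficiency Rebate: income exceeds $204,500 by $22,150, which is 23 full-or-partial $1,000 increments; reduction = 23 × $35 = $805, leaving $1,680.
Total: $520 + $1,680 = $2,200.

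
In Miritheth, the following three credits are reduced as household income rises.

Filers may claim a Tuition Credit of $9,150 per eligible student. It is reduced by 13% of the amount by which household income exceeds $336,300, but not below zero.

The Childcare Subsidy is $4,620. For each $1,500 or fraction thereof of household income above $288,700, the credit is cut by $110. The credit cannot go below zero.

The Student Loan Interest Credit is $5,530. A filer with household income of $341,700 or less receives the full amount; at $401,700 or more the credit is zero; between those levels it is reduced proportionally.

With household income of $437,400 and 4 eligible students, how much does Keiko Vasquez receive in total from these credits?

$23,457

Tuition Credit: base = 4 × $9,150 = $36,600. 13% of the $101,100 excess over $336,300 is $13,143; credit = $36,600 − $13,143 = $23,457.
Childcare Subsidy: income exceeds $288,700 by $148,700 → 100 increments × $110 = $11,000 ≥ base, so the credit is $0.
Student Loan Interest Credit: $437,400 is at or above $401,700, so the credit is $0.
Total: $23,457 + $0 + $0 = $23,457.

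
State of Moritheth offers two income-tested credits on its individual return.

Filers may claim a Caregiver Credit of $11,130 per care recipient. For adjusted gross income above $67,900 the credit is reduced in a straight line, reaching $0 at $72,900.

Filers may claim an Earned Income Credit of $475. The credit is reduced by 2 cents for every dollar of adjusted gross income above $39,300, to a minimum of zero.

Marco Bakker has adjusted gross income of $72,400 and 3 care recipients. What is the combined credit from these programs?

Caregiver Credit: base = 3 × $11,130 = $33,390. $72,400 is $4,500 into a $5,000 phase-out range, leaving 500/5,000 of the credit: $33,390 × 500/5,000 = $3,339.
Earned Income Credit: 2% of the $33,100 excess over $39,300 is $662 ≥ base, so the credit is $0.
Total: $3,339 + $0 = $3,339.

$3,339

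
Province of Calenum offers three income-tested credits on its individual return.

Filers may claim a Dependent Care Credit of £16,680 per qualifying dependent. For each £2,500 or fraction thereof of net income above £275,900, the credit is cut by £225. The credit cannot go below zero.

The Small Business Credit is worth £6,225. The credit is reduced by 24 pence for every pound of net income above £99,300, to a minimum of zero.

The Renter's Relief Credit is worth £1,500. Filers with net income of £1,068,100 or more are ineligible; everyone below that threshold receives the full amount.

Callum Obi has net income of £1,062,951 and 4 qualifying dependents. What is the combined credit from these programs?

Dependent Care Credit: base = 4 × £16,680 = £66,720. income exceeds £275,900 by £787,051 → 315 increments × £225 = £70,875 ≥ base, so the credit is £0.
Small Business Credit: 24% of the £963,651 excess over £99,300 is £231,276.24 ≥ base, so the credit is £0.
Renter's Relief Credit: £1,062,951 is below the £1,068,100 cutoff, so the full £1,500 applies.
Total: £0 + £0 + £1,500 = £1,500.

£1,500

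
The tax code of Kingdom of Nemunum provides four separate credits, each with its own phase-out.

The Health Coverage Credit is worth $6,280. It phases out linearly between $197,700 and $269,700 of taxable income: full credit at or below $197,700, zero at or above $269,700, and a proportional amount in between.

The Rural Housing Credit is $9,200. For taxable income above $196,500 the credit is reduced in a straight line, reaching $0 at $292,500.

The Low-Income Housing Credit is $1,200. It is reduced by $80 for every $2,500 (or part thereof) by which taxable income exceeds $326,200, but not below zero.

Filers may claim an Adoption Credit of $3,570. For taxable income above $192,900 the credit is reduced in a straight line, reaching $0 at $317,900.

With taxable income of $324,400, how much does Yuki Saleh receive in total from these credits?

Health Coverage Credit: $324,400 is at or above $269,700, so the credit is $0.
Rural Housing Credit: $324,400 is at or above $292,500, so the credit is $0.
Low-Income Housing Credit: $324,400 is at or below the $326,200 threshold, so the full $1,200 applies.
Adoption Credit: $324,400 is at or above $317,900, so the credit is $0.
Total: $0 + $0 + $1,200 + $0 = $1,200.

$1,200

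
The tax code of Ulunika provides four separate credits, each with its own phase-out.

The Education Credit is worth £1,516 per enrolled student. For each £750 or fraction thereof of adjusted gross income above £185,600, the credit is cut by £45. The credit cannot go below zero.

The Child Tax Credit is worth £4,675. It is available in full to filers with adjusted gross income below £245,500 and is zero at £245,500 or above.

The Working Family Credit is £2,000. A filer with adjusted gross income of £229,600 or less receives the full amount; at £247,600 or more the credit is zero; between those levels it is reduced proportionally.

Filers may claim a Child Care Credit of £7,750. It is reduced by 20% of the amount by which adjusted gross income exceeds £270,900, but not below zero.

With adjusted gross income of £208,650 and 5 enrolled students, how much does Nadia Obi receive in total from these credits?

Education Credit: base = 5 × £1,516 = £7,580. income exceeds £185,600 by £23,050, which is 31 full-or-partial £750 increments; reduction = 31 × £45 = £1,395, leaving £6,185.
Child Tax Credit: £208,650 is below the £245,500 cutoff, so the full £4,675 applies.
Working Family Credit: £208,650 is at or below the £229,600 threshold, so the full £2,000 applies.
Child Care Credit: £208,650 is at or below the £270,900 threshold, so the full £7,750 applies.
Total: £6,185 + £4,675 + £2,000 + £7,750 = £20,610.

£20,610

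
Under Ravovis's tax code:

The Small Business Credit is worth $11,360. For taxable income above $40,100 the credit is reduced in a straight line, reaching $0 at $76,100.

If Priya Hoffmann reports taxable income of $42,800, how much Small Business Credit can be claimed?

$10,508

Small Business Credit: $42,800 is $2,700 into a $36,000 phase-out range, leaving 33,300/36,000 of the credit: $11,360 × 33,300/36,000 = $10,508.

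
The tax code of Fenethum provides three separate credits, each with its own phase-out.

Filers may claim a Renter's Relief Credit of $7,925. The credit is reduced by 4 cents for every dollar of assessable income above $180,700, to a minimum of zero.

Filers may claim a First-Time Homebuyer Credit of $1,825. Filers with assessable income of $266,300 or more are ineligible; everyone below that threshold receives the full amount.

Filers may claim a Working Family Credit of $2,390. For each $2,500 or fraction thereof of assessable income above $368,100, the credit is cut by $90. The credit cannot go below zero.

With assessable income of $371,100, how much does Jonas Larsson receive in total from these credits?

$2,519

Renter's Relief Credit: 4% of the $190,400 excess over $180,700 is $7,616; credit = $7,925 − $7,616 = $309.
First-Time Homebuyer Credit: $371,100 meets or exceeds the $266,300 cutoff, so the credit is $0.
Working Family Credit: income exceeds $368,100 by $3,000, which is 2 full-or-partial $2,500 increments; reduction = 2 × $90 = $180, leaving $2,210.
Total: $309 + $0 + $2,210 = $2,519.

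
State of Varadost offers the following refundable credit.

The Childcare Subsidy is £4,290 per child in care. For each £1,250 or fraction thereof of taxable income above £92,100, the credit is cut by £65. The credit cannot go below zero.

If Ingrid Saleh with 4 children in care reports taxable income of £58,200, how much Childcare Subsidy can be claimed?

Childcare Subsidy: base = 4 × £4,290 = £17,160. £58,200 is at or below the £92,100 threshold, so the full £17,160 applies.

£17,160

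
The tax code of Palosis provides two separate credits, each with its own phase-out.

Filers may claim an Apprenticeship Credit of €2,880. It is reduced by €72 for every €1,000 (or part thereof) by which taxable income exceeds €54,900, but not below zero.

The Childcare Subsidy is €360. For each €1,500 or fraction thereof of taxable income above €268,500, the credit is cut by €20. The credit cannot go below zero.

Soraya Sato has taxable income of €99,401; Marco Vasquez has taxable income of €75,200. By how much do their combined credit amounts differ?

Soraya (€99,401): Apprenticeship Credit: income exceeds €54,900 by €44,501 → 45 increments × €72 = €3,240 ≥ base, so the credit is €0. Childcare Subsidy: €99,401 is at or below the €268,500 threshold, so the full €360 applies. total €0 + €360 = €360
Marco (€75,200): Apprenticeship Credit: income exceeds €54,900 by €20,300, which is 21 full-or-partial €1,000 increments; reduction = 21 × €72 = €1,512, leaving €1,368. Childcare Subsidy: €75,200 is at or below the €268,500 threshold, so the full €360 applies. total €1,368 + €360 = €1,728
Difference: |€360 − €1,728| = €1,368.

€1,368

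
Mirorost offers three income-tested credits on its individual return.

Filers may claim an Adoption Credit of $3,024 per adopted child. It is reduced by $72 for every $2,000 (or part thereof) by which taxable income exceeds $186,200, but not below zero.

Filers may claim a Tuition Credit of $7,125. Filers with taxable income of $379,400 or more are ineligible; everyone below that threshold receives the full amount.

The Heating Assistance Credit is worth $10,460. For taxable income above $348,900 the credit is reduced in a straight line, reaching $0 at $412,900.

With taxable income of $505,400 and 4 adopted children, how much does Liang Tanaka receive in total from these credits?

$576

Adoption Credit: base = 4 × $3,024 = $12,096. income exceeds $186,200 by $319,200, which is 160 full-or-partial $2,000 increments; reduction = 160 × $72 = $11,520, leaving $576.
Tuition Credit: $505,400 meets or exceeds the $379,400 cutoff, so the credit is $0.
Heating Assistance Credit: $505,400 is at or above $412,900, so the credit is $0.
Total: $576 + $0 + $0 = $576.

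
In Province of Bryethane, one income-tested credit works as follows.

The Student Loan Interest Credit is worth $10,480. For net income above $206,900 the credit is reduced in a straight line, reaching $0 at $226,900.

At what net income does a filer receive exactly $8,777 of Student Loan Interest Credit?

$210,150

$8,777 is 8,777/10,480 of the full $10,480, so 1,703/10,480 of the $20,000 range has been used: income = $206,900 + $20,000 × 1,703/10,480 = $210,150.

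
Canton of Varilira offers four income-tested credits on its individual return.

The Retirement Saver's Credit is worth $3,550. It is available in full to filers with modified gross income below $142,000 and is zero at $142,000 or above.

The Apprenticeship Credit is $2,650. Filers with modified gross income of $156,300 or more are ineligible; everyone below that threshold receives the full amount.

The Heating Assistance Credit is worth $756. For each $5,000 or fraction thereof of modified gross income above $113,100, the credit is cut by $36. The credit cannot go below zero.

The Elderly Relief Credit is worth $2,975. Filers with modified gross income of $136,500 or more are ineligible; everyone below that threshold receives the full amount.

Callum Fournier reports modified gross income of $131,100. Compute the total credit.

$9,787

Retirement Saver's Credit: $131,100 is below the $142,000 cutoff, so the full $3,550 applies.
Apprenticeship Credit: $131,100 is below the $156,300 cutoff, so the full $2,650 applies.
Heating Assistance Credit: income exceeds $113,100 by $18,000, which is 4 full-or-partial $5,000 increments; reduction = 4 × $36 = $144, leaving $612.
Elderly Relief Credit: $131,100 is below the $136,500 cutoff, so the full $2,975 applies.
Total: $3,550 + $2,650 + $612 + $2,975 = $9,787.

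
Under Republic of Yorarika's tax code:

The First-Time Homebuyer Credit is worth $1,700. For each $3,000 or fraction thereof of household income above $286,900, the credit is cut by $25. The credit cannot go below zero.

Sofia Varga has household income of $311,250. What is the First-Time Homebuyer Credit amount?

$1,475

First-Time Homebuyer Credit: income exceeds $286,900 by $24,350, which is 9 full-or-partial $3,000 increments; reduction = 9 × $25 = $225, leaving $1,475.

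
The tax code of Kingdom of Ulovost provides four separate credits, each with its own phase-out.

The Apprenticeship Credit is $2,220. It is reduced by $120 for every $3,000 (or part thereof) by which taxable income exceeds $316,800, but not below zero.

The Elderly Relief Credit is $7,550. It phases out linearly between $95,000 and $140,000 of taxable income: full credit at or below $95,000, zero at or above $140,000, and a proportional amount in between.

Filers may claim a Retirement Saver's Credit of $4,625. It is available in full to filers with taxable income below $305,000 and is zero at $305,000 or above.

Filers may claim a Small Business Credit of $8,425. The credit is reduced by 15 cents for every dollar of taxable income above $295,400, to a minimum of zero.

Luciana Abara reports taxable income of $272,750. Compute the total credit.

Apprenticeship Credit: $272,750 is at or below the $316,800 threshold, so the full $2,220 applies.
Elderly Relief Credit: $272,750 is at or above $140,000, so the credit is $0.
Retirement Saver's Credit: $272,750 is below the $305,000 cutoff, so the full $4,625 applies.
Small Business Credit: $272,750 is at or below the $295,400 threshold, so the full $8,425 applies.
Total: $2,220 + $0 + $4,625 + $8,425 = $15,270.

$15,270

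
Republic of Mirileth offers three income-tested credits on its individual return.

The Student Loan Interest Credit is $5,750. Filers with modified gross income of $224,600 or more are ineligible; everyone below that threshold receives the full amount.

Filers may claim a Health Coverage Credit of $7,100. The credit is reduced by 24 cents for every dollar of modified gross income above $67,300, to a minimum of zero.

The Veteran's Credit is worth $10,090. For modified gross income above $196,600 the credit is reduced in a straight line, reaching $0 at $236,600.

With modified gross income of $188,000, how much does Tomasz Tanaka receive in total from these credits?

Student Loan Interest Credit: $188,000 is below the $224,600 cutoff, so the full $5,750 applies.
Health Coverage Credit: 24% of the $120,700 excess over $67,300 is $28,968 ≥ base, so the credit is $0.
Veteran's Credit: $188,000 is at or below the $196,600 threshold, so the full $10,090 applies.
Total: $5,750 + $0 + $10,090 = $15,840.

$15,840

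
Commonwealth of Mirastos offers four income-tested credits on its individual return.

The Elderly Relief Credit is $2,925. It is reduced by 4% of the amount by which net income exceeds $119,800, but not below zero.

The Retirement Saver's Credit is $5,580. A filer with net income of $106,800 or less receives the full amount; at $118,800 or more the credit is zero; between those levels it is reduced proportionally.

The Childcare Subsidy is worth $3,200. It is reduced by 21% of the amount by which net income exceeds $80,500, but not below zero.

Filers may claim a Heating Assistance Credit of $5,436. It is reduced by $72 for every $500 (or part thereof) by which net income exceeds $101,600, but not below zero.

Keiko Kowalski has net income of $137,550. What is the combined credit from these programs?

$2,467

Elderly Relief Credit: 4% of the $17,750 excess over $119,800 is $710; credit = $2,925 − $710 = $2,215.
Retirement Saver's Credit: $137,550 is at or above $118,800, so the credit is $0.
Childcare Subsidy: 21% of the $57,050 excess over $80,500 is $11,980.50 ≥ base, so the credit is $0.
Heating Assistance Credit: income exceeds $101,600 by $35,950, which is 72 full-or-partial $500 increments; reduction = 72 × $72 = $5,184, leaving $252.
Total: $2,215 + $0 + $0 + $252 = $2,467.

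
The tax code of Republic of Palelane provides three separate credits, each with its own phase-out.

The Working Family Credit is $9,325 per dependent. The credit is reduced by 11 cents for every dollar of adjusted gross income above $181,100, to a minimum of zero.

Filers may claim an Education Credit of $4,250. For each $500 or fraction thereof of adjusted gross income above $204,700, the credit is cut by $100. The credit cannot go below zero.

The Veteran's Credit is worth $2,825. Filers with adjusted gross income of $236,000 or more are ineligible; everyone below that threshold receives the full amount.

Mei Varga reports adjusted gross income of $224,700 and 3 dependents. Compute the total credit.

Working Family Credit: base = 3 × $9,325 = $27,975. 11% of the $43,600 excess over $181,100 is $4,796; credit = $27,975 − $4,796 = $23,179.
Education Credit: income exceeds $204,700 by $20,000, which is 40 full-or-partial $500 increments; reduction = 40 × $100 = $4,000, leaving $250.
Veteran's Credit: $224,700 is below the $236,000 cutoff, so the full $2,825 applies.
Total: $23,179 + $250 + $2,825 = $26,254.

$26,254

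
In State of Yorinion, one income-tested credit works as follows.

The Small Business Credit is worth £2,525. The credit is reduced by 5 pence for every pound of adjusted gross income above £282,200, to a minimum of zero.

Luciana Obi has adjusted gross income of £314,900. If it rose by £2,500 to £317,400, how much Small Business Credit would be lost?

At £314,900 — 5% of the £32,700 excess over £282,200 is £1,635; credit = £2,525 − £1,635 = £890.
At £317,400 — 5% of the £35,200 excess over £282,200 is £1,760; credit = £2,525 − £1,760 = £765.
Lost: £890 − £765 = £125.

£125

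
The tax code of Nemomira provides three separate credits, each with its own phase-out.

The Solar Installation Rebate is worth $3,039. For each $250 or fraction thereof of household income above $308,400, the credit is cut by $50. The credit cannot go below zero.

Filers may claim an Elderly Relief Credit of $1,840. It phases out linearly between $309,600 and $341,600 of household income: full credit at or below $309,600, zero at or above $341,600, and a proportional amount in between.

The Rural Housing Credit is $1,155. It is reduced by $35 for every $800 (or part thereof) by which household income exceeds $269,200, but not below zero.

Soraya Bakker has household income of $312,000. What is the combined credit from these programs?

Solar Installation Rebate: income exceeds $308,400 by $3,600, which is 15 full-or-partial $250 increments; reduction = 15 × $50 = $750, leaving $2,289.
Elderly Relief Credit: $312,000 is $2,400 into a $32,000 phase-out range, leaving 29,600/32,000 of the credit: $1,840 × 29,600/32,000 = $1,702.
Rural Housing Credit: income exceeds $269,200 by $42,800 → 54 increments × $35 = $1,890 ≥ base, so the credit is $0.
Total: $2,289 + $1,702 + $0 = $3,991.

$3,991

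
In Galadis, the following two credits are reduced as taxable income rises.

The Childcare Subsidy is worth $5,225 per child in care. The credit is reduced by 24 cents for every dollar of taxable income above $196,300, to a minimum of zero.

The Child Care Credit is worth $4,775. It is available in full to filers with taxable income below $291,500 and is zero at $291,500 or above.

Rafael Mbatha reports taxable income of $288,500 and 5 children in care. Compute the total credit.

Childcare Subsidy: base = 5 × $5,225 = $26,125. 24% of the $92,200 excess over $196,300 is $22,128; credit = $26,125 − $22,128 = $3,997.
Child Care Credit: $288,500 is below the $291,500 cutoff, so the full $4,775 applies.
Total: $3,997 + $4,775 = $8,772.

$8,772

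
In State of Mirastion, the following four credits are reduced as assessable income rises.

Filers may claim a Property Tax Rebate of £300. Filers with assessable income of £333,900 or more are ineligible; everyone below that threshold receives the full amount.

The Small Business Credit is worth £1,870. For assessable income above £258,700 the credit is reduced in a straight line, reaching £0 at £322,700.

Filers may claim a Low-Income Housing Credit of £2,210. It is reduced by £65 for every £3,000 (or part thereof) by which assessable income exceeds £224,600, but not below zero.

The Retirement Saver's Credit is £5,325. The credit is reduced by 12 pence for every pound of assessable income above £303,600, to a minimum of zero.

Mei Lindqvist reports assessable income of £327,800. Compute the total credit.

Property Tax Rebate: £327,800 is below the £333,900 cutoff, so the full £300 applies.
Small Business Credit: £327,800 is at or above £322,700, so the credit is £0.
Low-Income Housing Credit: income exceeds £224,600 by £103,200 → 35 increments × £65 = £2,275 ≥ base, so the credit is £0.
Retirement Saver's Credit: 12% of the £24,200 excess over £303,600 is £2,904; credit = £5,325 − £2,904 = £2,421.
Total: £300 + £0 + £0 + £2,421 = £2,721.

£2,721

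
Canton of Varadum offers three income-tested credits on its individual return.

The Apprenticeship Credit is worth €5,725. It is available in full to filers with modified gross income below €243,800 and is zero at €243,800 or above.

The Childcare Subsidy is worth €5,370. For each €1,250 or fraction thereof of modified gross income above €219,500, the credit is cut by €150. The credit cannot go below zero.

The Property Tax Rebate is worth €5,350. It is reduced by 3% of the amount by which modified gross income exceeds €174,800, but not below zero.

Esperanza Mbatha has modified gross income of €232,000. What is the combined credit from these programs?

€13,229

Apprenticeship Credit: €232,000 is below the €243,800 cutoff, so the full €5,725 applies.
Childcare Subsidy: income exceeds €219,500 by €12,500, which is 10 full-or-partial €1,250 increments; reduction = 10 × €150 = €1,500, leaving €3,870.
Property Tax Rebate: 3% of the €57,200 excess over €174,800 is €1,716; credit = €5,350 − €1,716 = €3,634.
Total: €5,725 + €3,870 + €3,634 = €13,229.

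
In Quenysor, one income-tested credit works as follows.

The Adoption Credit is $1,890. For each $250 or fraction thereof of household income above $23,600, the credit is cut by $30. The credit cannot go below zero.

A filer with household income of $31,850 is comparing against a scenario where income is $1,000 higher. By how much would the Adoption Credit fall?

At $31,850 — income exceeds $23,600 by $8,250, which is 33 full-or-partial $250 increments; reduction = 33 × $30 = $990, leaving $900.
At $32,850 — income exceeds $23,600 by $9,250, which is 37 full-or-partial $250 increments; reduction = 37 × $30 = $1,110, leaving $780.
Lost: $900 − $780 = $120.

$120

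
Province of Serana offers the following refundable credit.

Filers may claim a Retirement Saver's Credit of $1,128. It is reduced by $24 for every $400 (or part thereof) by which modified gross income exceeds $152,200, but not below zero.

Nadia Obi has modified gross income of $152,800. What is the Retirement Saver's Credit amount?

$1,080

Retirement Saver's Credit: income exceeds $152,200 by $600, which is 2 full-or-partial $400 increments; reduction = 2 × $24 = $48, leaving $1,080.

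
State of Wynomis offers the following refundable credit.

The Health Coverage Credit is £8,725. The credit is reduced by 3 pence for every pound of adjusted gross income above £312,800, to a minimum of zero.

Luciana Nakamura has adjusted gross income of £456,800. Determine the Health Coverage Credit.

Health Coverage Credit: 3% of the £144,000 excess over £312,800 is £4,320; credit = £8,725 − £4,320 = £4,405.

£4,405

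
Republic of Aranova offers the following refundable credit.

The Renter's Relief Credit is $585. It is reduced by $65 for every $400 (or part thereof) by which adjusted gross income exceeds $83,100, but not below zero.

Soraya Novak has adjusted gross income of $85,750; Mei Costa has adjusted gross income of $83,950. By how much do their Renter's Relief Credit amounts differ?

Soraya ($85,750): Renter's Relief Credit: income exceeds $83,100 by $2,650, which is 7 full-or-partial $400 increments; reduction = 7 × $65 = $455, leaving $130.
Mei ($83,950): Renter's Relief Credit: income exceeds $83,100 by $850, which is 3 full-or-partial $400 increments; reduction = 3 × $65 = $195, leaving $390.
Difference: |$130 − $390| = $260.

$260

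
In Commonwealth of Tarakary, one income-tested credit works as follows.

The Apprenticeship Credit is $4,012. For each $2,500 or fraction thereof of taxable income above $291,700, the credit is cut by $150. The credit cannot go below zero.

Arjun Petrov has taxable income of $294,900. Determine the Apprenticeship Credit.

Apprenticeship Credit: income exceeds $291,700 by $3,200, which is 2 full-or-partial $2,500 increments; reduction = 2 × $150 = $300, leaving $3,712.

$3,712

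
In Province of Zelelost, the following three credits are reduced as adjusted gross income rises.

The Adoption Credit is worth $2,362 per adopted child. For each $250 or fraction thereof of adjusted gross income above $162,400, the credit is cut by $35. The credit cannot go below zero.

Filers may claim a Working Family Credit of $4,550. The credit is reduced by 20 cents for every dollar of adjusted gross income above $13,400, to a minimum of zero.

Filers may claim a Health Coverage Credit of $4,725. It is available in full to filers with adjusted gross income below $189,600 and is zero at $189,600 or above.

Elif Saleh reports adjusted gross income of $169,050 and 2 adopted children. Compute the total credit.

$8,504

Adoption Credit: base = 2 × $2,362 = $4,724. income exceeds $162,400 by $6,650, which is 27 full-or-partial $250 increments; reduction = 27 × $35 = $945, leaving $3,779.
Working Family Credit: 20% of the $155,650 excess over $13,400 is $31,130 ≥ base, so the credit is $0.
Health Coverage Credit: $169,050 is below the $189,600 cutoff, so the full $4,725 applies.
Total: $3,779 + $0 + $4,725 = $8,504.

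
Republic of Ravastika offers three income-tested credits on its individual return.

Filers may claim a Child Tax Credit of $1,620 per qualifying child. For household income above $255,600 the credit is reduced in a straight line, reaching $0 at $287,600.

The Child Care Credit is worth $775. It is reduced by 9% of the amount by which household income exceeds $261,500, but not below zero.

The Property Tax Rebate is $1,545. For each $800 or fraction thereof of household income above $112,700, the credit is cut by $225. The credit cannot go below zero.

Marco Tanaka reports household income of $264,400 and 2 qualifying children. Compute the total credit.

$2,863

Child Tax Credit: base = 2 × $1,620 = $3,240. $264,400 is $8,800 into a $32,000 phase-out range, leaving 23,200/32,000 of the credit: $3,240 × 23,200/32,000 = $2,349.
Child Care Credit: 9% of the $2,900 excess over $261,500 is $261; credit = $775 − $261 = $514.
Property Tax Rebate: income exceeds $112,700 by $151,700 → 190 increments × $225 = $42,750 ≥ base, so the credit is $0.
Total: $2,349 + $514 + $0 = $2,863.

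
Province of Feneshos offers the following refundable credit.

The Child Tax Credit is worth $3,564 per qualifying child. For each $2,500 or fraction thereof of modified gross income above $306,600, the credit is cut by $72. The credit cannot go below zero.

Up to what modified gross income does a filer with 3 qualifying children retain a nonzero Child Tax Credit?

Full credit = 3 × $3,564 = $10,692.
After 148 increments the reduction is 148 × $72 = $10,656, leaving $36; one more increment wipes it out. Increment 148 ends at excess 148 × $2,500 = $370,000, so the highest qualifying income is $306,600 + $370,000 = $676,600.

$676,600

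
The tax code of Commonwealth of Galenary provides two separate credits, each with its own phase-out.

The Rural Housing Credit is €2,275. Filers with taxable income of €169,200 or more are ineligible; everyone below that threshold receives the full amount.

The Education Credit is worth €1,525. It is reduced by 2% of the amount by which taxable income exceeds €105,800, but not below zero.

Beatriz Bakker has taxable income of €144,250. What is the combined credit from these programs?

€3,031

Rural Housing Credit: €144,250 is below the €169,200 cutoff, so the full €2,275 applies.
Education Credit: 2% of the €38,450 excess over €105,800 is €769; credit = €1,525 − €769 = €756.
Total: €2,275 + €756 = €3,031.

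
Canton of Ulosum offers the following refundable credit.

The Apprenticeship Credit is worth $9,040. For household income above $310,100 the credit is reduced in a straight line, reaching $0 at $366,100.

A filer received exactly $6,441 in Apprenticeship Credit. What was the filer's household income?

$326,200

$6,441 is 6,441/9,040 of the full $9,040, so 2,599/9,040 of the $56,000 range has been used: income = $310,100 + $56,000 × 2,599/9,040 = $326,200.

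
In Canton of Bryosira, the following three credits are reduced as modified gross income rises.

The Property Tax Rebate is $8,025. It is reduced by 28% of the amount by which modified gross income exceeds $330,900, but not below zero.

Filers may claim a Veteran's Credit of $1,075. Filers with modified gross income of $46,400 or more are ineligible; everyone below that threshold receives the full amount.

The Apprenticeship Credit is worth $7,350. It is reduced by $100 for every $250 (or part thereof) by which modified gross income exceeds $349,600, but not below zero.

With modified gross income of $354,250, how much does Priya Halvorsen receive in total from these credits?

$6,937

Property Tax Rebate: 28% of the $23,350 excess over $330,900 is $6,538; credit = $8,025 − $6,538 = $1,487.
Veteran's Credit: $354,250 meets or exceeds the $46,400 cutoff, so the credit is $0.
Apprenticeship Credit: income exceeds $349,600 by $4,650, which is 19 full-or-partial $250 increments; reduction = 19 × $100 = $1,900, leaving $5,450.
Total: $1,487 + $0 + $5,450 = $6,937.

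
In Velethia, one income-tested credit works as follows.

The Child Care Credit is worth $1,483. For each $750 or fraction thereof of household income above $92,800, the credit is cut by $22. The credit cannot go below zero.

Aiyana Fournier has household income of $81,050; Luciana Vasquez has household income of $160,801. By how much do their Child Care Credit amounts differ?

Aiyana ($81,050): Child Care Credit: $81,050 is at or below the $92,800 threshold, so the full $1,483 applies.
Luciana ($160,801): Child Care Credit: income exceeds $92,800 by $68,001 → 91 increments × $22 = $2,002 ≥ base, so the credit is $0.
Difference: |$1,483 − $0| = $1,483.

$1,483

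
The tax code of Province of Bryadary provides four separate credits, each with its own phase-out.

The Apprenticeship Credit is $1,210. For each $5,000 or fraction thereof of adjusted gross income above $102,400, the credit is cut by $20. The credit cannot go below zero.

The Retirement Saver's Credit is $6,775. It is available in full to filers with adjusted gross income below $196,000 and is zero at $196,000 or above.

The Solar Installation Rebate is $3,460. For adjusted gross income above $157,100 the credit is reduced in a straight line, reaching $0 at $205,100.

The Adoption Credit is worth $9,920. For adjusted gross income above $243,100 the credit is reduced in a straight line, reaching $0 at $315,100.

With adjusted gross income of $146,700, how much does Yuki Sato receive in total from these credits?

Apprenticeship Credit: income exceeds $102,400 by $44,300, which is 9 full-or-partial $5,000 increments; reduction = 9 × $20 = $180, leaving $1,030.
Retirement Saver's Credit: $146,700 is below the $196,000 cutoff, so the full $6,775 applies.
Solar Installation Rebate: $146,700 is at or below the $157,100 threshold, so the full $3,460 applies.
Adoption Credit: $146,700 is at or below the $243,100 threshold, so the full $9,920 applies.
Total: $1,030 + $6,775 + $3,460 + $9,920 = $21,185.

$21,185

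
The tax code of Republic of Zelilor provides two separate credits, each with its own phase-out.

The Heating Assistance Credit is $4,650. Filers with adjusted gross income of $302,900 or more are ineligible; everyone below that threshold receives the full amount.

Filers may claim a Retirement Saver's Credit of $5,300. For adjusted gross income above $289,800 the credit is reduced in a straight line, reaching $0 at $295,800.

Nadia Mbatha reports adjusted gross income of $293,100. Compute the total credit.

Heating Assistance Credit: $293,100 is below the $302,900 cutoff, so the full $4,650 applies.
Retirement Saver's Credit: $293,100 is $3,300 into a $6,000 phase-out range, leaving 2,700/6,000 of the credit: $5,300 × 2,700/6,000 = $2,385.
Total: $4,650 + $2,385 = $7,035.

$7,035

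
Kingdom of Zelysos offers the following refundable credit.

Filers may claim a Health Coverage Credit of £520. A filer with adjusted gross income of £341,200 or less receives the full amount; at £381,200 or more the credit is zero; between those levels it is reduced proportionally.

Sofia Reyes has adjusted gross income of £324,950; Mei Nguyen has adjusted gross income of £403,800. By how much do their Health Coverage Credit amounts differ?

£520

Sofia (£324,950): Health Coverage Credit: £324,950 is at or below the £341,200 threshold, so the full £520 applies.
Mei (£403,800): Health Coverage Credit: £403,800 is at or above £381,200, so the credit is £0.
Difference: |£520 − £0| = £520.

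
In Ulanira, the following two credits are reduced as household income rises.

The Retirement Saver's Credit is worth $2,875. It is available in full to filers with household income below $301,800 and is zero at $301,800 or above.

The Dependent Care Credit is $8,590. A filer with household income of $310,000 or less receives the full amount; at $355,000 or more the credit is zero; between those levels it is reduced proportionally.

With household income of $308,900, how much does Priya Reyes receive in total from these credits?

Retirement Saver's Credit: $308,900 meets or exceeds the $301,800 cutoff, so the credit is $0.
Dependent Care Credit: $308,900 is at or below the $310,000 threshold, so the full $8,590 applies.
Total: $0 + $8,590 = $8,590.

$8,590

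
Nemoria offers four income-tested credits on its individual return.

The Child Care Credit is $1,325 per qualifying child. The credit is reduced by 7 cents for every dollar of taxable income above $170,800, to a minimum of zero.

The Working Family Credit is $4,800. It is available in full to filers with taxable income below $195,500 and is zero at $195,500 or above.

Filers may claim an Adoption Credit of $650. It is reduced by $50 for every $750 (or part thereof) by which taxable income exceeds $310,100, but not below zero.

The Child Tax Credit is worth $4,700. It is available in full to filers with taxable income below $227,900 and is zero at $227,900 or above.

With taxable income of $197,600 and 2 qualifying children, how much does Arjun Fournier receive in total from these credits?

Child Care Credit: base = 2 × $1,325 = $2,650. 7% of the $26,800 excess over $170,800 is $1,876; credit = $2,650 − $1,876 = $774.
Working Family Credit: $197,600 meets or exceeds the $195,500 cutoff, so the credit is $0.
Adoption Credit: $197,600 is at or below the $310,100 threshold, so the full $650 applies.
Child Tax Credit: $197,600 is below the $227,900 cutoff, so the full $4,700 applies.
Total: $774 + $0 + $650 + $4,700 = $6,124.

$6,124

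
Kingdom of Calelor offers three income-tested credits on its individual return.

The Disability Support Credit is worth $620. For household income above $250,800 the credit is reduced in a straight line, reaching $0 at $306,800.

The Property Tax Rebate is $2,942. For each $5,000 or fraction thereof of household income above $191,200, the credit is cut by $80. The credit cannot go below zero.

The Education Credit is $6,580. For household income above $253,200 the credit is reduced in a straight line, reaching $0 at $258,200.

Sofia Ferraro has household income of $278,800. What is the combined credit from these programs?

Disability Support Credit: $278,800 is $28,000 into a $56,000 phase-out range, leaving 28,000/56,000 of the credit: $620 × 28,000/56,000 = $310.
Property Tax Rebate: income exceeds $191,200 by $87,600, which is 18 full-or-partial $5,000 increments; reduction = 18 × $80 = $1,440, leaving $1,502.
Education Credit: $278,800 is at or above $258,200, so the credit is $0.
Total: $310 + $1,502 + $0 = $1,812.

$1,812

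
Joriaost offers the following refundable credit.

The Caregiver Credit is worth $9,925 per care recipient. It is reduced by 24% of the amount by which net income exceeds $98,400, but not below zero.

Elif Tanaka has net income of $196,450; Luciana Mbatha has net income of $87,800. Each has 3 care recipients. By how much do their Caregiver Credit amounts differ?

Elif ($196,450): Caregiver Credit: base = 3 × $9,925 = $29,775. 24% of the $98,050 excess over $98,400 is $23,532; credit = $29,775 − $23,532 = $6,243.
Luciana ($87,800): Caregiver Credit: base = 3 × $9,925 = $29,775. $87,800 is at or below the $98,400 threshold, so the full $29,775 applies.
Difference: |$6,243 − $29,775| = $23,532.

$23,532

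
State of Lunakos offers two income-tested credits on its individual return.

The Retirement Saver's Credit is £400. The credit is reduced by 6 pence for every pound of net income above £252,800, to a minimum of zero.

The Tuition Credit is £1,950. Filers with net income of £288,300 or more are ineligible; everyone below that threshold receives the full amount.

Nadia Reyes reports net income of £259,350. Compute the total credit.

Retirement Saver's Credit: 6% of the £6,550 excess over £252,800 is £393; credit = £400 − £393 = £7.
Tuition Credit: £259,350 is below the £288,300 cutoff, so the full £1,950 applies.
Total: £7 + £1,950 = £1,957.

£1,957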